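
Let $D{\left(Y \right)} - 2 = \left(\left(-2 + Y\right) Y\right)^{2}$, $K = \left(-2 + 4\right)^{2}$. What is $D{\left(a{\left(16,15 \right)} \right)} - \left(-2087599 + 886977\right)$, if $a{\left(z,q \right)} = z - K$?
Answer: $1215024$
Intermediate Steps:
$K = 4$ ($K = 2^{2} = 4$)
$a{\left(z,q \right)} = -4 + z$ ($a{\left(z,q \right)} = z - 4 = -4 + z$)
$D{\left(Y \right)} = 2 + Y^{2} \left(-2 + Y\right)^{2}$ ($D{\left(Y \right)} = 2 + \left(\left(-2 + Y\right) Y\right)^{2} = 2 + \left(Y \left(-2 + Y\right)\right)^{2} = 2 + Y^{2} \left(-2 + Y\right)^{2}$)
$D{\left(a{\left(16,15 \right)} \right)} - \left(-2087599 + 886977\right) = \left(2 + \left(-4 + 16\right)^{2} \left(-2 + \left(-4 + 16\right)\right)^{2}\right) - \left(-2087599 + 886977\right) = \left(2 + 12^{2} \left(-2 + 12\right)^{2}\right) - -1200622 = \left(2 + 144 \cdot 10^{2}\right) + 1200622 = \left(2 + 144 \cdot 100\right) + 1200622 = \left(2 + 14400\right) + 1200622 = 14402 + 1200622 = 1215024$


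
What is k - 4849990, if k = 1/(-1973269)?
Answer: -9570334917311/1973269 ≈ -4.8500e+6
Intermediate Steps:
k = -1/1973269 ≈ -5.0677e-7
k - 4849990 = -1/1973269 - 4849990 = -9570334917311/1973269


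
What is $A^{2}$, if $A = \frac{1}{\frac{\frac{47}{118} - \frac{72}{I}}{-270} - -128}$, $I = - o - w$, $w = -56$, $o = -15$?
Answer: $\frac{5116915443600}{83838530166247921} \approx 6.1033 \cdot 10^{-5}$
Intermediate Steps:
$I = 71$ ($I = \left(-1\right) \left(-15\right) - -56 = 15 + 56 = 71$)
$A = \frac{2262060}{289548839}$ ($A = \frac{1}{\frac{\frac{47}{118} - \frac{72}{71}}{-270} - -128} = \frac{1}{\left(47 \cdot \frac{1}{118} - \frac{72}{71}\right) \left(- \frac{1}{270}\right) + 128} = \frac{1}{\left(\frac{47}{118} - \frac{72}{71}\right) \left(- \frac{1}{270}\right) + 128} = \frac{1}{\left(- \frac{5159}{8378}\right) \left(- \frac{1}{270}\right) + 128} = \frac{1}{\frac{5159}{2262060} + 128} = \frac{1}{\frac{289548839}{2262060}} = \frac{2262060}{289548839} \approx 0.0078124$)
$A^{2} = \left(\frac{2262060}{289548839}\right)^{2} = \frac{5116915443600}{83838530166247921}$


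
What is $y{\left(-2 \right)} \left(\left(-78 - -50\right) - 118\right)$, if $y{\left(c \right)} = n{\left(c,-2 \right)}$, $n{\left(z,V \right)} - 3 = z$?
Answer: $-146$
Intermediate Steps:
$n{\left(z,V \right)} = 3 + z$
$y{\left(c \right)} = 3 + c$
$y{\left(-2 \right)} \left(\left(-78 - -50\right) - 118\right) = \left(3 - 2\right) \left(\left(-78 - -50\right) - 118\right) = 1 \left(\left(-78 + 50\right) - 118\right) = 1 \left(-28 - 118\right) = 1 \left(-146\right) = -146$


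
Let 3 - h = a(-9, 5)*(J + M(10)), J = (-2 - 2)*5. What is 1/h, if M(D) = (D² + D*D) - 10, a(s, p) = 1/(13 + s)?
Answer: -2/79 ≈ -0.025316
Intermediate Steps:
J = -20 (J = -4*5 = -20)
M(D) = -10 + 2*D² (M(D) = (D² + D²) - 10 = 2*D² - 10 = -10 + 2*D²)
h = -79/2 (h = 3 - (-20 + (-10 + 2*10²))/(13 - 9) = 3 - (-20 + (-10 + 2*100))/4 = 3 - (-20 + (-10 + 200))/4 = 3 - (-20 + 190)/4 = 3 - 170/4 = 3 - 1*85/2 = 3 - 85/2 = -79/2 ≈ -39.500)
1/h = 1/(-79/2) = -2/79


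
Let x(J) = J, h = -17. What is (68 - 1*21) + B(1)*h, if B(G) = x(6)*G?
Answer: -55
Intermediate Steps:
B(G) = 6*G
(68 - 1*21) + B(1)*h = (68 - 1*21) + (6*1)*(-17) = (68 - 21) + 6*(-17) = 47 - 102 = -55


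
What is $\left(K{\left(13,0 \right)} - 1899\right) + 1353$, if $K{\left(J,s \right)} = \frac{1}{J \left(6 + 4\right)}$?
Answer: $- \frac{70979}{130} \approx -545.99$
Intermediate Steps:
$K{\left(J,s \right)} = \frac{1}{10 J}$ ($K{\left(J,s \right)} = \frac{1}{J 10} = \frac{1}{10 J}$)
$\left(K{\left(13,0 \right)} - 1899\right) + 1353 = \left(\frac{1}{10 \cdot 13} - 1899\right) + 1353 = \left(\frac{1}{10} \cdot \frac{1}{13} - 1899\right) + 1353 = \left(\frac{1}{130} - 1899\right) + 1353 = - \frac{246869}{130} + 1353 = - \frac{70979}{130}$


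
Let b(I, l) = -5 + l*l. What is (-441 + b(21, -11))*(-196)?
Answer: 63700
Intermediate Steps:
b(I, l) = -5 + l²
(-441 + b(21, -11))*(-196) = (-441 + (-5 + (-11)²))*(-196) = (-441 + (-5 + 121))*(-196) = (-441 + 116)*(-196) = -325*(-196) = 63700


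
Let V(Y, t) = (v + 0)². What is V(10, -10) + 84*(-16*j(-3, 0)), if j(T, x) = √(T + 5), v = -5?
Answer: 25 - 1344*√2 ≈ -1875.7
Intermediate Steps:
V(Y, t) = 25 (V(Y, t) = (-5 + 0)² = (-5)² = 25)
j(T, x) = √(5 + T)
V(10, -10) + 84*(-16*j(-3, 0)) = 25 + 84*(-16*√(5 - 3)) = 25 + 84*(-16*√2) = 25 - 1344*√2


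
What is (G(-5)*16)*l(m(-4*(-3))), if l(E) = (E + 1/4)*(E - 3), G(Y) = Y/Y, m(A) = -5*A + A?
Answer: 38964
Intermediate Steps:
m(A) = -4*A
G(Y) = 1
l(E) = (-3 + E)*(1/4 + E) (l(E) = (E + 1/4)*(-3 + E) = (1/4 + E)*(-3 + E) = (-3 + E)*(1/4 + E))
(G(-5)*16)*l(m(-4*(-3))) = (1*16)*(-3/4 + (-(-16)*(-3))**2 - (-11)*(-4*(-3))) = 16*(-3/4 + (-4*12)**2 - (-11)*12) = 16*(-3/4 + (-48)**2 - 11/4*(-48)) = 16*(-3/4 + 2304 + 132) = 16*(9741/4) = 38964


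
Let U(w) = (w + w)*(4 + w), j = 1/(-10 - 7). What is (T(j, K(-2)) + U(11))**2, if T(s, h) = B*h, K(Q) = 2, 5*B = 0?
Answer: 108900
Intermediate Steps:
B = 0 (B = (1/5)*0 = 0)
j = -1/17 (j = 1/(-17) = -1/17 ≈ -0.058824)
T(s, h) = 0 (T(s, h) = 0*h = 0)
U(w) = 2*w*(4 + w) (U(w) = (2*w)*(4 + w) = 2*w*(4 + w))
(T(j, K(-2)) + U(11))**2 = (0 + 2*11*(4 + 11))**2 = (0 + 2*11*15)**2 = (0 + 330)**2 = 330**2 = 108900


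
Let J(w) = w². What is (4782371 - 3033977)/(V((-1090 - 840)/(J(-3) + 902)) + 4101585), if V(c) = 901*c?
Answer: 1592786934/3734805005 ≈ 0.42647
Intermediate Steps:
(4782371 - 3033977)/(V((-1090 - 840)/(J(-3) + 902)) + 4101585) = (4782371 - 3033977)/(901*((-1090 - 840)/((-3)² + 902)) + 4101585) = 1748394/(901*(-1930/(9 + 902)) + 4101585) = 1748394/(901*(-1930/911) + 4101585) = 1748394/(-1738930/911 + 4101585) = 1748394/(3734805005/911) = 1748394*(911/3734805005) = 1592786934/3734805005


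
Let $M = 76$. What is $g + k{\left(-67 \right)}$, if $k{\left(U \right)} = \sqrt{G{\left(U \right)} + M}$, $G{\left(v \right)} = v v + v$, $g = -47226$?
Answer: $-47226 + \sqrt{4498} \approx -47159.0$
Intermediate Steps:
$G{\left(v \right)} = v + v^{2}$ ($G{\left(v \right)} = v^{2} + v = v + v^{2}$)
$k{\left(U \right)} = \sqrt{76 + U \left(1 + U\right)}$ ($k{\left(U \right)} = \sqrt{U \left(1 + U\right) + 76} = \sqrt{76 + U \left(1 + U\right)}$)
$g + k{\left(-67 \right)} = -47226 + \sqrt{76 - 67 \left(1 - 67\right)} = -47226 + \sqrt{76 - -4422} = -47226 + \sqrt{76 + 4422} = -47226 + \sqrt{4498}$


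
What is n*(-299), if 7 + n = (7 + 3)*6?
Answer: -15847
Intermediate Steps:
n = 53 (n = -7 + (7 + 3)*6 = -7 + 10*6 = -7 + 60 = 53)
n*(-299) = 53*(-299) = -15847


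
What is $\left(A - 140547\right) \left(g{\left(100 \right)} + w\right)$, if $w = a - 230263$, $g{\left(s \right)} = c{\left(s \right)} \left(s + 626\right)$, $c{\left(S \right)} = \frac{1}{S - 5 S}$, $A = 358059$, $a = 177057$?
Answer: $- \frac{289333456407}{25} \approx -1.1573 \cdot 10^{10}$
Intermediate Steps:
$c{\left(S \right)} = - \frac{1}{4 S}$ ($c{\left(S \right)} = \frac{1}{\left(-4\right) S} = - \frac{1}{4 S}$)
$g{\left(s \right)} = - \frac{626 + s}{4 s}$ ($g{\left(s \right)} = - \frac{1}{4 s} \left(s + 626\right) = - \frac{1}{4 s} \left(626 + s\right) = - \frac{626 + s}{4 s}$)
$w = -53206$ ($w = 177057 - 230263 = -53206$)
$\left(A - 140547\right) \left(g{\left(100 \right)} + w\right) = \left(358059 - 140547\right) \left(\frac{-626 - 100}{4 \cdot 100} - 53206\right) = 217512 \left(\frac{1}{4} \cdot \frac{1}{100} \left(-626 - 100\right) - 53206\right) = 217512 \left(\frac{1}{4} \cdot \frac{1}{100} \left(-726\right) - 53206\right) = 217512 \left(- \frac{363}{200} - 53206\right) = 217512 \left(- \frac{10641563}{200}\right) = - \frac{289333456407}{25}$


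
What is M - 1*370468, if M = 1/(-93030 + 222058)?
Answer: -47800745103/129028 ≈ -3.7047e+5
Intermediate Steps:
M = 1/129028 ≈ 7.7503e-6
M - 1*370468 = 1/129028 - 1*370468 = 1/129028 - 370468 = -47800745103/129028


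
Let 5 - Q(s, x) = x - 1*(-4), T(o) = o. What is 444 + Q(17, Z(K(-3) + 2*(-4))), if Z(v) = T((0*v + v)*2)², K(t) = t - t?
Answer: 189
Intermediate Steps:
K(t) = 0
Z(v) = 4*v² (Z(v) = ((0*v + v)*2)² = ((0 + v)*2)² = (v*2)² = (2*v)² = 4*v²)
Q(s, x) = 1 - x (Q(s, x) = 5 - (x - 1*(-4)) = 5 - (x + 4) = 5 - (4 + x) = 5 + (-4 - x) = 1 - x)
444 + Q(17, Z(K(-3) + 2*(-4))) = 444 + (1 - 4*(0 + 2*(-4))²) = 444 + (1 - 4*(0 - 8)²) = 444 + (1 - 4*(-8)²) = 444 + (1 - 4*64) = 444 + (1 - 1*256) = 444 + (1 - 256) = 444 - 255 = 189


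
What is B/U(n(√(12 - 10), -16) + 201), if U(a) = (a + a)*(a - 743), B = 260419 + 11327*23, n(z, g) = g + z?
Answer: -1920556940/761124409 + 6939665*√2/761124409 ≈ -2.5104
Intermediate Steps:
B = 520940 (B = 260419 + 260521 = 520940)
U(a) = 2*a*(-743 + a) (U(a) = (2*a)*(-743 + a) = 2*a*(-743 + a))
B/U(n(√(12 - 10), -16) + 201) = 520940/((2*((-16 + √(12 - 10)) + 201)*(-743 + ((-16 + √(12 - 10)) + 201)))) = 520940/((2*((-16 + √2) + 201)*(-743 + ((-16 + √2) + 201)))) = 520940/((2*(185 + √2)*(-743 + (185 + √2)))) = 520940/((2*(185 + √2)*(-558 + √2))) = 520940/((2*(-558 + √2)*(185 + √2))) = 520940*(1/(2*(-558 + √2)*(185 + √2))) = 260470/((-558 + √2)*(185 + √2))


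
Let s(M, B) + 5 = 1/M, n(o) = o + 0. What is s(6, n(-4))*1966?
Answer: -28507/3 ≈ -9502.3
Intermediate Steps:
n(o) = o
s(M, B) = -5 + 1/M
s(6, n(-4))*1966 = (-5 + 1/6)*1966 = (-5 + ⅙)*1966 = -29/6*1966 = -28507/3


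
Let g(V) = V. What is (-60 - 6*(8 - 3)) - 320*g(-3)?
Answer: 870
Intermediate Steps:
(-60 - 6*(8 - 3)) - 320*g(-3) = (-60 - 6*(8 - 3)) - 320*(-3) = (-60 - 6*5) + 960 = (-60 - 30) + 960 = -90 + 960 = 870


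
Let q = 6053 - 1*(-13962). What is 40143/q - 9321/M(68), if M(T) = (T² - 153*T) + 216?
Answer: 31531959/8566420 ≈ 3.6809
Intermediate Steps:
M(T) = 216 + T² - 153*T
q = 20015 (q = 6053 + 13962 = 20015)
40143/q - 9321/M(68) = 40143/20015 - 9321/(216 + 68² - 153*68) = 40143*(1/20015) - 9321/(216 + 4624 - 10404) = 40143/20015 - 9321/(-5564) = 40143/20015 - 9321*(-1/5564) = 40143/20015 + 717/428 = 31531959/8566420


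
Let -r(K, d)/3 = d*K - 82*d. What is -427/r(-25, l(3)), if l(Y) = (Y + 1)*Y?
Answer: -427/3852 ≈ -0.11085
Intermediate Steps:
l(Y) = Y*(1 + Y) (l(Y) = (1 + Y)*Y = Y*(1 + Y))
r(K, d) = 246*d - 3*K*d (r(K, d) = -3*(d*K - 82*d) = -3*(K*d - 82*d) = -3*(-82*d + K*d) = 246*d - 3*K*d)
-427/r(-25, l(3)) = -427*1/(9*(1 + 3)*(82 - 1*(-25))) = -427*1/(36*(82 + 25)) = -427/(3*12*107) = -427/3852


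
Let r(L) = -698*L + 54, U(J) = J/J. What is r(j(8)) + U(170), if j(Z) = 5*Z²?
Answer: -223305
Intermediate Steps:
U(J) = 1
r(L) = 54 - 698*L
r(j(8)) + U(170) = (54 - 3490*8²) + 1 = (54 - 3490*64) + 1 = (54 - 698*320) + 1 = (54 - 223360) + 1 = -223306 + 1 = -223305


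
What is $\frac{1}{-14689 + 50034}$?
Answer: $\frac{1}{35345} \approx 2.8293 \cdot 10^{-5}$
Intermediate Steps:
$\frac{1}{-14689 + 50034} = \frac{1}{35345}$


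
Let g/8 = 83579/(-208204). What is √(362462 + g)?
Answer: 14*√5010265247299/52051 ≈ 602.05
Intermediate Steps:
g = -167158/52051 (g = 8*(83579/(-208204)) = 8*(83579*(-1/208204)) = 8*(-83579/208204) = -167158/52051 ≈ -3.2114)
√(362462 + g) = √(362462 - 167158/52051) = √(18866342404/52051) = 14*√5010265247299/52051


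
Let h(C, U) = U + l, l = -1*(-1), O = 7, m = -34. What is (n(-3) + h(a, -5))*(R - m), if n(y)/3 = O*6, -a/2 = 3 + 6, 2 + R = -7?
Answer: 3050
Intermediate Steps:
R = -9 (R = -2 - 7 = -9)
a = -18 (a = -2*(3 + 6) = -2*9 = -18)
n(y) = 126 (n(y) = 3*(7*6) = 3*42 = 126)
l = 1
h(C, U) = 1 + U (h(C, U) = U + 1 = 1 + U)
(n(-3) + h(a, -5))*(R - m) = (126 + (1 - 5))*(-9 - 1*(-34)) = (126 - 4)*(-9 + 34) = 122*25 = 3050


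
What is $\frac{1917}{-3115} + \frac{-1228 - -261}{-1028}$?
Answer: $\frac{1041529}{3202220} \approx 0.32525$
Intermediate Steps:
$\frac{1917}{-3115} + \frac{-1228 - -261}{-1028} = 1917 \left(- \frac{1}{3115}\right) + \left(-1228 + 261\right) \left(- \frac{1}{1028}\right) = - \frac{1917}{3115} - - \frac{967}{1028} = - \frac{1917}{3115} + \frac{967}{1028} = \frac{1041529}{3202220}$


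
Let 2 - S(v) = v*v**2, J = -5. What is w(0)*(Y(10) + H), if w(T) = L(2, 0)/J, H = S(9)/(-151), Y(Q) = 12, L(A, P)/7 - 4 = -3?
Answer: -17773/755 ≈ -23.540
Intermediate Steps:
L(A, P) = 7 (L(A, P) = 28 + 7*(-3) = 28 - 21 = 7)
S(v) = 2 - v**3 (S(v) = 2 - v*v**2 = 2 - v**3)
H = 727/151 (H = (2 - 1*9**3)/(-151) = (2 - 1*729)*(-1/151) = (2 - 729)*(-1/151) = -727*(-1/151) = 727/151 ≈ 4.8146)
w(T) = -7/5 (w(T) = 7/(-5) = 7*(-1/5) = -7/5)
w(0)*(Y(10) + H) = -7*(12 + 727/151)/5 = -7/5*2539/151 = -17773/755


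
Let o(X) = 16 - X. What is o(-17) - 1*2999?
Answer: -2966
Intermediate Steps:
o(-17) - 1*2999 = (16 - 1*(-17)) - 1*2999 = (16 + 17) - 2999 = 33 - 2999 = -2966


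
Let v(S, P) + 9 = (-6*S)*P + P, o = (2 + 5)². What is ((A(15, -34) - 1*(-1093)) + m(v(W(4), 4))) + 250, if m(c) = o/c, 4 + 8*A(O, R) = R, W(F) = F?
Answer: 540457/404 ≈ 1337.8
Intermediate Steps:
o = 49 (o = 7² = 49)
A(O, R) = -½ + R/8
v(S, P) = -9 + P - 6*P*S (v(S, P) = -9 + ((-6*S)*P + P) = -9 + (-6*P*S + P) = -9 + (P - 6*P*S) = -9 + P - 6*P*S)
m(c) = 49/c
((A(15, -34) - 1*(-1093)) + m(v(W(4), 4))) + 250 = (((-½ + (⅛)*(-34)) - 1*(-1093)) + 49/(-9 + 4 - 6*4*4)) + 250 = (((-½ - 17/4) + 1093) + 49/(-9 + 4 - 96)) + 250 = ((-19/4 + 1093) + 49/(-101)) + 250 = (4353/4 + 49*(-1/101)) + 250 = (4353/4 - 49/101) + 250 = 439457/404 + 250 = 540457/404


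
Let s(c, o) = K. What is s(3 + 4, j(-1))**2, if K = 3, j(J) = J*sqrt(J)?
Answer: 9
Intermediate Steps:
j(J) = J**(3/2)
s(c, o) = 3
s(3 + 4, j(-1))**2 = 3**2 = 9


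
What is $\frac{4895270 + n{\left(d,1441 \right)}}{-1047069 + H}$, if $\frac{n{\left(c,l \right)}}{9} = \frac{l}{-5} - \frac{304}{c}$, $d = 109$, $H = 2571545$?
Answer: $\frac{2666494849}{830839420} \approx 3.2094$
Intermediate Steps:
$n{\left(c,l \right)} = - \frac{2736}{c} - \frac{9 l}{5}$ ($n{\left(c,l \right)} = 9 \left(\frac{l}{-5} - \frac{304}{c}\right) = 9 \left(l \left(- \frac{1}{5}\right) - \frac{304}{c}\right) = 9 \left(- \frac{l}{5} - \frac{304}{c}\right) = 9 \left(- \frac{304}{c} - \frac{l}{5}\right) = - \frac{2736}{c} - \frac{9 l}{5}$)
$\frac{4895270 + n{\left(d,1441 \right)}}{-1047069 + H} = \frac{4895270 - \left(\frac{12969}{5} + \frac{2736}{109}\right)}{-1047069 + 2571545} = \frac{4895270 - \frac{1427301}{545}}{1524476} = \left(4895270 - \frac{1427301}{545}\right) \frac{1}{1524476} = \frac{2666494849}{545} \cdot \frac{1}{1524476} = \frac{2666494849}{830839420}$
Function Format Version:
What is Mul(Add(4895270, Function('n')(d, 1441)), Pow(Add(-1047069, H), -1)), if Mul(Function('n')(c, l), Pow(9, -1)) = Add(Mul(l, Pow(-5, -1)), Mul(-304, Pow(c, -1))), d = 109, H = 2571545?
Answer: Rational(2666494849, 830839420) ≈ 3.2094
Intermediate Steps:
Function('n')(c, l) = Add(Mul(-2736, Pow(c, -1)), Mul(Rational(-9, 5), l)) (Function('n')(c, l) = Mul(9, Add(Mul(l, Pow(-5, -1)), Mul(-304, Pow(c, -1)))) = Mul(9, Add(Mul(l, Rational(-1, 5)), Mul(-304, Pow(c, -1)))) = Mul(9, Add(Mul(Rational(-1, 5), l), Mul(-304, Pow(c, -1)))) = Mul(9, Add(Mul(-304, Pow(c, -1)), Mul(Rational(-1, 5), l))) = Add(Mul(-2736, Pow(c, -1)), Mul(Rational(-9, 5), l)))
Mul(Add(4895270, Function('n')(d, 1441)), Pow(Add(-1047069, H), -1)) = Mul(Add(4895270, Add(Mul(-2736, Pow(109, -1)), Mul(Rational(-9, 5), 1441))), Pow(Add(-1047069, 2571545), -1)) = Mul(Add(4895270, Add(Mul(-2736, Rational(1, 109)), Rational(-12969, 5))), Pow(1524476, -1)) = Mul(Add(4895270, Add(Rational(-2736, 109), Rational(-12969, 5))), Rational(1, 1524476)) = Mul(Add(4895270, Rational(-1427301, 545)), Rational(1, 1524476)) = Mul(Rational(2666494849, 545), Rational(1, 1524476)) = Rational(2666494849, 830839420)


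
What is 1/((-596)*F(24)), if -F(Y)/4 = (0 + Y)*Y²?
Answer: 1/32956416 ≈ 3.0343e-8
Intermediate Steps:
F(Y) = -4*Y³ (F(Y) = -4*(0 + Y)*Y² = -4*Y*Y² = -4*Y³)
1/((-596)*F(24)) = 1/((-596)*((-4*24³))) = -1/(596*((-4*13824))) = -1/596/(-55296) = -1/596*(-1/55296) = 1/32956416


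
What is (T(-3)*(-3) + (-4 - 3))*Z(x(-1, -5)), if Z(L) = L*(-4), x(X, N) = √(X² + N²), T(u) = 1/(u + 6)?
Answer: 32*√26 ≈ 163.17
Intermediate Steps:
T(u) = 1/(6 + u)
x(X, N) = √(N² + X²)
Z(L) = -4*L
(T(-3)*(-3) + (-4 - 3))*Z(x(-1, -5)) = (-3/(6 - 3) + (-4 - 3))*(-4*√((-5)² + (-1)²)) = (-3/3 - 7)*(-4*√(25 + 1)) = ((⅓)*(-3) - 7)*(-4*√26) = (-1 - 7)*(-4*√26) = -(-32)*√26 = 32*√26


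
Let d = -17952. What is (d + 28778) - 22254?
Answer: -11428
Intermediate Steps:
(d + 28778) - 22254 = (-17952 + 28778) - 22254 = 10826 - 22254 = -11428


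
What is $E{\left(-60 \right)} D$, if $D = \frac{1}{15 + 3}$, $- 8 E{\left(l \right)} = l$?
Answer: $\frac{5}{12} \approx 0.41667$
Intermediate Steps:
$E{\left(l \right)} = - \frac{l}{8}$
$D = \frac{1}{18} \approx 0.055556$
$E{\left(-60 \right)} D = \left(- \frac{1}{8}\right) \left(-60\right) \frac{1}{18} = \frac{15}{2} \cdot \frac{1}{18} = \frac{5}{12}$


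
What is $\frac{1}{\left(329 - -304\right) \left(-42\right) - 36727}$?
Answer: $- \frac{1}{63313} \approx -1.5795 \cdot 10^{-5}$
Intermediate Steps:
$\frac{1}{\left(329 - -304\right) \left(-42\right) - 36727} = \frac{1}{\left(329 + 304\right) \left(-42\right) - 36727} = \frac{1}{633 \left(-42\right) - 36727} = \frac{1}{-26586 - 36727} = \frac{1}{-63313} = - \frac{1}{63313}$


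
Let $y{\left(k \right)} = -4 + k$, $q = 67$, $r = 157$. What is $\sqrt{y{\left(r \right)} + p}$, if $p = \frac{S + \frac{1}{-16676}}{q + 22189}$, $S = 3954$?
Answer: $\frac{\sqrt{329680647804288209}}{46392632} \approx 12.376$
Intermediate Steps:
$p = \frac{65936903}{371141056}$ ($p = \frac{3954 + \frac{1}{-16676}}{67 + 22189} = \frac{3954 - \frac{1}{16676}}{22256} = \frac{65936903}{16676} \cdot \frac{1}{22256} = \frac{65936903}{371141056} \approx 0.17766$)
$\sqrt{y{\left(r \right)} + p} = \sqrt{\left(-4 + 157\right) + \frac{65936903}{371141056}} = \sqrt{153 + \frac{65936903}{371141056}} = \sqrt{\frac{56850518471}{371141056}} = \frac{\sqrt{329680647804288209}}{46392632}$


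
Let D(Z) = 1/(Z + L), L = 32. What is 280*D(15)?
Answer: 280/47 ≈ 5.9574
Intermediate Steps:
D(Z) = 1/(32 + Z) (D(Z) = 1/(Z + 32) = 1/(32 + Z))
280*D(15) = 280/(32 + 15) = 280/47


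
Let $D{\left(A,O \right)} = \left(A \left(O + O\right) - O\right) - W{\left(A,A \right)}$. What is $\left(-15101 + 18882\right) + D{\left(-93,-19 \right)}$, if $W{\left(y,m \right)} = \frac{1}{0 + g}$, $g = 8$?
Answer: $\frac{58671}{8} \approx 7333.9$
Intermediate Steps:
$W{\left(y,m \right)} = \frac{1}{8}$ ($W{\left(y,m \right)} = \frac{1}{0 + 8} = \frac{1}{8}$)
$D{\left(A,O \right)} = - \frac{1}{8} - O + 2 A O$ ($D{\left(A,O \right)} = \left(A \left(O + O\right) - O\right) - \frac{1}{8} = \left(A 2 O - O\right) - \frac{1}{8} = \left(2 A O - O\right) - \frac{1}{8} = \left(- O + 2 A O\right) - \frac{1}{8} = - \frac{1}{8} - O + 2 A O$)
$\left(-15101 + 18882\right) + D{\left(-93,-19 \right)} = \left(-15101 + 18882\right) - \left(- \frac{151}{8} - 3534\right) = 3781 + \left(- \frac{1}{8} + 19 + 3534\right) = 3781 + \frac{28423}{8} = \frac{58671}{8}$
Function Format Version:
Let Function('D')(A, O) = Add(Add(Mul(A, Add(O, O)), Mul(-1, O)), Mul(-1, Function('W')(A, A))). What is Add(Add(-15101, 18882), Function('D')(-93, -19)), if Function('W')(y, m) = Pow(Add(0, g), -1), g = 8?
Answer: Rational(58671, 8) ≈ 7333.9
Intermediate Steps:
Function('W')(y, m) = Rational(1, 8) (Function('W')(y, m) = Pow(Add(0, 8), -1) = Pow(8, -1) = Rational(1, 8))
Function('D')(A, O) = Add(Rational(-1, 8), Mul(-1, O), Mul(2, A, O)) (Function('D')(A, O) = Add(Add(Mul(A, Add(O, O)), Mul(-1, O)), Mul(-1, Rational(1, 8))) = Add(Add(Mul(A, Mul(2, O)), Mul(-1, O)), Rational(-1, 8)) = Add(Add(Mul(2, A, O), Mul(-1, O)), Rational(-1, 8)) = Add(Add(Mul(-1, O), Mul(2, A, O)), Rational(-1, 8)) = Add(Rational(-1, 8), Mul(-1, O), Mul(2, A, O)))
Add(Add(-15101, 18882), Function('D')(-93, -19)) = Add(Add(-15101, 18882), Add(Rational(-1, 8), Mul(-1, -19), Mul(2, -93, -19))) = Add(3781, Add(Rational(-1, 8), 19, 3534)) = Add(3781, Rational(28423, 8)) = Rational(58671, 8)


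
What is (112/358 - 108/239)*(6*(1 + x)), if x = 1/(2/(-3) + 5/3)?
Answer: -71376/42781 ≈ -1.6684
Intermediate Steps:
x = 1 (x = 1/(2*(-⅓) + 5*(⅓)) = 1/(-⅔ + 5/3) = 1/1 = 1)
(112/358 - 108/239)*(6*(1 + x)) = (112/358 - 108/239)*(6*(1 + 1)) = (112*(1/358) - 108*1/239)*(6*2) = (56/179 - 108/239)*12 = -5948/42781*12 = -71376/42781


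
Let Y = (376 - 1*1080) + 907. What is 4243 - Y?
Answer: 4040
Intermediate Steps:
Y = 203 (Y = (376 - 1080) + 907 = -704 + 907 = 203)
4243 - Y = 4243 - 1*203 = 4243 - 203 = 4040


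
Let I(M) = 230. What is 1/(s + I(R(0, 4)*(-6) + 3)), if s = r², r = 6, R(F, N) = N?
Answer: 1/266 ≈ 0.0037594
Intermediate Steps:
s = 36 (s = 6² = 36)
1/(s + I(R(0, 4)*(-6) + 3)) = 1/(36 + 230) = 1/266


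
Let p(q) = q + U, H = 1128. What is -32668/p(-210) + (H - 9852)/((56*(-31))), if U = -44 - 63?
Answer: 14869289/137578 ≈ 108.08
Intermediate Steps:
U = -107
p(q) = -107 + q (p(q) = q - 107 = -107 + q)
-32668/p(-210) + (H - 9852)/((56*(-31))) = -32668/(-107 - 210) + (1128 - 9852)/((56*(-31))) = -32668/(-317) - 8724/(-1736) = -32668*(-1/317) - 8724*(-1/1736) = 32668/317 + 2181/434 = 14869289/137578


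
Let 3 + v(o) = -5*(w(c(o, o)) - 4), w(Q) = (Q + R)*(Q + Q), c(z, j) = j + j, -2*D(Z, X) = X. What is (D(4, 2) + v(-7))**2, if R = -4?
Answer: 6270016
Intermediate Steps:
D(Z, X) = -X/2
c(z, j) = 2*j
w(Q) = 2*Q*(-4 + Q) (w(Q) = (Q - 4)*(Q + Q) = (-4 + Q)*(2*Q) = 2*Q*(-4 + Q))
v(o) = 17 - 20*o*(-4 + 2*o) (v(o) = -3 - 5*(2*(2*o)*(-4 + 2*o) - 4) = -3 - 5*(4*o*(-4 + 2*o) - 4) = -3 - 5*(-4 + 4*o*(-4 + 2*o)) = -3 + (20 - 20*o*(-4 + 2*o)) = 17 - 20*o*(-4 + 2*o))
(D(4, 2) + v(-7))**2 = (-1/2*2 + (17 - 40*(-7)*(-2 - 7)))**2 = (-1 + (17 - 40*(-7)*(-9)))**2 = (-1 + (17 - 2520))**2 = (-1 - 2503)**2 = (-2504)**2 = 6270016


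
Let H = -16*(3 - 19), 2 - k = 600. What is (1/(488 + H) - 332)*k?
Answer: 73855093/372 ≈ 1.9854e+5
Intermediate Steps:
k = -598 (k = 2 - 1*600 = 2 - 600 = -598)
H = 256 (H = -16*(-16) = 256)
(1/(488 + H) - 332)*k = (1/(488 + 256) - 332)*(-598) = (1/744 - 332)*(-598) = -247007/744*(-598) = 73855093/372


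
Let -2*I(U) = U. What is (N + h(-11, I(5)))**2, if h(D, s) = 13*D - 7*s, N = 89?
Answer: 5329/4 ≈ 1332.3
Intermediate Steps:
I(U) = -U/2
h(D, s) = -7*s + 13*D
(N + h(-11, I(5)))**2 = (89 + (-(-7)*5/2 + 13*(-11)))**2 = (89 + (-7*(-5/2) - 143))**2 = (89 + (35/2 - 143))**2 = (89 - 251/2)**2 = (-73/2)**2 = 5329/4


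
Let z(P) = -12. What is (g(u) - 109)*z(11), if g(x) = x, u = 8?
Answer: 1212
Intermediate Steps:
(g(u) - 109)*z(11) = (8 - 109)*(-12) = -101*(-12) = 1212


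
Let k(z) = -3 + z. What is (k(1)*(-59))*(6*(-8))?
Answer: -5664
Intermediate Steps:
(k(1)*(-59))*(6*(-8)) = ((-3 + 1)*(-59))*(6*(-8)) = -2*(-59)*(-48) = 118*(-48) = -5664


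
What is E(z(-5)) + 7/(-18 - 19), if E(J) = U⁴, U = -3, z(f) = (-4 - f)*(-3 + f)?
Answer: 2990/37 ≈ 80.811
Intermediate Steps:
E(J) = 81 (E(J) = (-3)⁴ = 81)
E(z(-5)) + 7/(-18 - 19) = 81 + 7/(-18 - 19) = 81 + 7/(-37) = 81 + 7*(-1/37) = 81 - 7/37 = 2990/37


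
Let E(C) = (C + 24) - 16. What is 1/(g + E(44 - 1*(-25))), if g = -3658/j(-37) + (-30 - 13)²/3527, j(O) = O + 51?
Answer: -24689/4536887 ≈ -0.0054418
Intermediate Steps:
j(O) = 51 + O
E(C) = 8 + C (E(C) = (24 + C) - 16 = 8 + C)
g = -6437940/24689 (g = -3658/(51 - 37) + (-30 - 13)²/3527 = -3658/14 + (-43)²*(1/3527) = -3658*1/14 + 1849*(1/3527) = -1829/7 + 1849/3527 = -6437940/24689 ≈ -260.76)
1/(g + E(44 - 1*(-25))) = 1/(-6437940/24689 + (8 + (44 - 1*(-25)))) = 1/(-6437940/24689 + (8 + (44 + 25))) = 1/(-6437940/24689 + (8 + 69)) = 1/(-6437940/24689 + 77) = 1/(-4536887/24689) = -24689/4536887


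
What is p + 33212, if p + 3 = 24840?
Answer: 58049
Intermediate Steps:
p = 24837 (p = -3 + 24840 = 24837)
p + 33212 = 24837 + 33212 = 58049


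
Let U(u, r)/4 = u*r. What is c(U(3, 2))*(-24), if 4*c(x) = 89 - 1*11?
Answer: -468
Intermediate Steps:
U(u, r) = 4*r*u (U(u, r) = 4*(u*r) = 4*(r*u) = 4*r*u)
c(x) = 39/2 (c(x) = (89 - 1*11)/4 = (89 - 11)/4 = (1/4)*78 = 39/2)
c(U(3, 2))*(-24) = (39/2)*(-24) = -468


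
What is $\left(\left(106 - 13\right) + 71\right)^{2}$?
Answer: $26896$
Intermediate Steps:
$\left(\left(106 - 13\right) + 71\right)^{2} = \left(93 + 71\right)^{2} = 164^{2} = 26896$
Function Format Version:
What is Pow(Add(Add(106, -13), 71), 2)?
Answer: 26896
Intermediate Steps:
Pow(Add(Add(106, -13), 71), 2) = Pow(Add(93, 71), 2) = Pow(164, 2) = 26896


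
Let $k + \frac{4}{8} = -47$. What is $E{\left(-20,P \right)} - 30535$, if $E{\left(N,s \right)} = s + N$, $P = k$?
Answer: $- \frac{61205}{2} \approx -30603.0$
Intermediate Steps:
$k = - \frac{95}{2}$ ($k = - \frac{1}{2} - 47 = - \frac{95}{2} \approx -47.5$)
$P = - \frac{95}{2} \approx -47.5$
$E{\left(N,s \right)} = N + s$
$E{\left(-20,P \right)} - 30535 = \left(-20 - \frac{95}{2}\right) - 30535 = - \frac{135}{2} - 30535 = - \frac{61205}{2}$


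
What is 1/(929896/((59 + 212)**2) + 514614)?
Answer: 73441/37794696670 ≈ 1.9432e-6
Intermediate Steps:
1/(929896/((59 + 212)**2) + 514614) = 1/(929896/(271**2) + 514614) = 1/(929896/73441 + 514614) = 1/(37794696670/73441) = 73441/37794696670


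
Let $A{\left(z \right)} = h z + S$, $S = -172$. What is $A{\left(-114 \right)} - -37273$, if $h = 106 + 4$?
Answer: $24561$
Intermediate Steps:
$h = 110$
$A{\left(z \right)} = -172 + 110 z$ ($A{\left(z \right)} = 110 z - 172 = -172 + 110 z$)
$A{\left(-114 \right)} - -37273 = \left(-172 + 110 \left(-114\right)\right) - -37273 = \left(-172 - 12540\right) + 37273 = -12712 + 37273 = 24561$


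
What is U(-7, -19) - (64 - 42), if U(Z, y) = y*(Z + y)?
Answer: 472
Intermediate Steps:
U(-7, -19) - (64 - 42) = -19*(-7 - 19) - (64 - 42) = -19*(-26) - 1*22 = 494 - 22 = 472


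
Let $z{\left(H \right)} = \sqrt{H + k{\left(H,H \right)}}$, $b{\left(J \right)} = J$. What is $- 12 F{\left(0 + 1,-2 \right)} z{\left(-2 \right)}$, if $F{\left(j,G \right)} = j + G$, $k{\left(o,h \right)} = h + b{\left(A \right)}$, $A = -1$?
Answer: $12 i \sqrt{5} \approx 26.833 i$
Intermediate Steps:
$k{\left(o,h \right)} = -1 + h$ ($k{\left(o,h \right)} = h - 1 = -1 + h$)
$F{\left(j,G \right)} = G + j$
$z{\left(H \right)} = \sqrt{-1 + 2 H}$ ($z{\left(H \right)} = \sqrt{H + \left(-1 + H\right)} = \sqrt{-1 + 2 H}$)
$- 12 F{\left(0 + 1,-2 \right)} z{\left(-2 \right)} = - 12 \left(-2 + \left(0 + 1\right)\right) \sqrt{-1 + 2 \left(-2\right)} = - 12 \left(-2 + 1\right) \sqrt{-1 - 4} = \left(-12\right) \left(-1\right) \sqrt{-5} = 12 i \sqrt{5}$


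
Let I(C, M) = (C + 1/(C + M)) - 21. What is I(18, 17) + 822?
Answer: 28666/35 ≈ 819.03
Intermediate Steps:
I(C, M) = -21 + C + 1/(C + M)
I(18, 17) + 822 = (1 + 18² - 21*18 - 21*17 + 18*17)/(18 + 17) + 822 = (1 + 324 - 378 - 357 + 306)/35 + 822 = (1/35)*(-104) + 822 = -104/35 + 822 = 28666/35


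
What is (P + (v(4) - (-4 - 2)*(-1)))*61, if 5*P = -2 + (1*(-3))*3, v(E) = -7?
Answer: -4636/5 ≈ -927.20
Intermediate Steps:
P = -11/5 (P = (-2 + (1*(-3))*3)/5 = (-2 - 3*3)/5 = (-2 - 9)/5 = (⅕)*(-11) = -11/5 ≈ -2.2000)
(P + (v(4) - (-4 - 2)*(-1)))*61 = (-11/5 + (-7 - (-4 - 2)*(-1)))*61 = (-11/5 + (-7 - (-6)*(-1)))*61 = (-11/5 + (-7 - 1*6))*61 = (-11/5 + (-7 - 6))*61 = (-11/5 - 13)*61 = -76/5*61 = -4636/5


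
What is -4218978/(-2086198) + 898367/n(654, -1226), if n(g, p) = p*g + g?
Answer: 752931393017/835678763850 ≈ 0.90098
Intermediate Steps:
n(g, p) = g + g*p (n(g, p) = g*p + g = g + g*p)
-4218978/(-2086198) + 898367/n(654, -1226) = -4218978/(-2086198) + 898367/((654*(1 - 1226))) = -4218978*(-1/2086198) + 898367/((654*(-1225))) = 2109489/1043099 + 898367/(-801150) = 2109489/1043099 + 898367*(-1/801150) = 2109489/1043099 - 898367/801150 = 752931393017/835678763850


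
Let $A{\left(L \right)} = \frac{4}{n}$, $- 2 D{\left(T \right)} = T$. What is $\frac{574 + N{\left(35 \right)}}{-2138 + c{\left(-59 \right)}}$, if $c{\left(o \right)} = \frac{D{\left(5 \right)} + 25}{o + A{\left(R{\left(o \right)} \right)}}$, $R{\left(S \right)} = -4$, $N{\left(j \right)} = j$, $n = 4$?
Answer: $- \frac{70644}{248053} \approx -0.28479$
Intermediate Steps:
$D{\left(T \right)} = - \frac{T}{2}$
$A{\left(L \right)} = 1$ ($A{\left(L \right)} = \frac{4}{4} = 4 \cdot \frac{1}{4} = 1$)
$c{\left(o \right)} = \frac{45}{2 \left(1 + o\right)}$ ($c{\left(o \right)} = \frac{\left(- \frac{1}{2}\right) 5 + 25}{o + 1} = \frac{- \frac{5}{2} + 25}{1 + o} = \frac{45}{2 \left(1 + o\right)}$)
$\frac{574 + N{\left(35 \right)}}{-2138 + c{\left(-59 \right)}} = \frac{574 + 35}{-2138 + \frac{45}{2 \left(1 - 59\right)}} = \frac{609}{-2138 + \frac{45}{2 \left(-58\right)}} = \frac{609}{-2138 + \frac{45}{2} \left(- \frac{1}{58}\right)} = \frac{609}{-2138 - \frac{45}{116}} = \frac{609}{- \frac{248053}{116}} = 609 \left(- \frac{116}{248053}\right) = - \frac{70644}{248053}$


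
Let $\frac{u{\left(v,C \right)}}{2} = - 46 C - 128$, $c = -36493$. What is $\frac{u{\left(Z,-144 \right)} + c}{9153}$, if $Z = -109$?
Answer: $- \frac{23501}{9153} \approx -2.5676$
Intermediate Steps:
$u{\left(v,C \right)} = -256 - 92 C$ ($u{\left(v,C \right)} = 2 \left(- 46 C - 128\right) = 2 \left(-128 - 46 C\right) = -256 - 92 C$)
$\frac{u{\left(Z,-144 \right)} + c}{9153} = \frac{\left(-256 - -13248\right) - 36493}{9153} = \left(\left(-256 + 13248\right) - 36493\right) \frac{1}{9153} = \left(12992 - 36493\right) \frac{1}{9153} = \left(-23501\right) \frac{1}{9153} = - \frac{23501}{9153}$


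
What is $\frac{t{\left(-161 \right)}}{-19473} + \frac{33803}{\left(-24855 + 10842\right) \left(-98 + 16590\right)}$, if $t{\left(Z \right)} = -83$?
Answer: $\frac{882059669}{214297950348} \approx 0.004116$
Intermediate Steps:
$\frac{t{\left(-161 \right)}}{-19473} + \frac{33803}{\left(-24855 + 10842\right) \left(-98 + 16590\right)} = - \frac{83}{-19473} + \frac{33803}{\left(-24855 + 10842\right) \left(-98 + 16590\right)} = \left(-83\right) \left(- \frac{1}{19473}\right) + \frac{33803}{\left(-14013\right) 16492} = \frac{83}{19473} + \frac{33803}{-231102396} = \frac{83}{19473} + 33803 \left(- \frac{1}{231102396}\right) = \frac{83}{19473} - \frac{4829}{33014628} = \frac{882059669}{214297950348}$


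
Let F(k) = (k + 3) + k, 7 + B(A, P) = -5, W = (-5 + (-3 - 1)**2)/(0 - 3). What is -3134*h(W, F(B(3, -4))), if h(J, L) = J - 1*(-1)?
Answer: 25072/3 ≈ 8357.3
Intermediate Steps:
W = -11/3 (W = (-5 + (-4)**2)/(-3) = (-5 + 16)*(-1/3) = 11*(-1/3) = -11/3 ≈ -3.6667)
B(A, P) = -12 (B(A, P) = -7 - 5 = -12)
F(k) = 3 + 2*k (F(k) = (3 + k) + k = 3 + 2*k)
h(J, L) = 1 + J (h(J, L) = J + 1 = 1 + J)
-3134*h(W, F(B(3, -4))) = -3134*(1 - 11/3) = -3134*(-8/3) = 25072/3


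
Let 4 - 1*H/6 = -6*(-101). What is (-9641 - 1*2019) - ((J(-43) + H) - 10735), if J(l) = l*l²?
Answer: 82194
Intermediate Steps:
J(l) = l³
H = -3612 (H = 24 - (-36)*1*(-101) = 24 - (-36)*(-101) = 24 - 6*606 = 24 - 3636 = -3612)
(-9641 - 1*2019) - ((J(-43) + H) - 10735) = (-9641 - 1*2019) - (((-43)³ - 3612) - 10735) = (-9641 - 2019) - ((-79507 - 3612) - 10735) = -11660 - (-83119 - 10735) = -11660 - 1*(-93854) = -11660 + 93854 = 82194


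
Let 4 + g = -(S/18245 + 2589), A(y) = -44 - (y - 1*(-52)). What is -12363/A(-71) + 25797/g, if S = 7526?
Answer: 573211077768/1182920275 ≈ 484.57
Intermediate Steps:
A(y) = -96 - y (A(y) = -44 - (y + 52) = -44 - (52 + y) = -44 + (-52 - y) = -96 - y)
g = -47316811/18245 (g = -4 - (7526/18245 + 2589) = -4 - 1*47243831/18245 = -4 - 47243831/18245 = -47316811/18245 ≈ -2593.4)
-12363/A(-71) + 25797/g = -12363/(-96 - 1*(-71)) + 25797/(-47316811/18245) = -12363/(-96 + 71) + 25797*(-18245/47316811) = -12363/(-25) - 470666265/47316811 = -12363*(-1/25) - 470666265/47316811 = 12363/25 - 470666265/47316811 = 573211077768/1182920275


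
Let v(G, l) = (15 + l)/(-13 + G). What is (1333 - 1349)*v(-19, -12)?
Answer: 3/2 ≈ 1.5000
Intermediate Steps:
v(G, l) = (15 + l)/(-13 + G)
(1333 - 1349)*v(-19, -12) = (1333 - 1349)*((15 - 12)/(-13 - 19)) = -16*3/(-32) = -(-1)*3/2 = -16*(-3/32) = 3/2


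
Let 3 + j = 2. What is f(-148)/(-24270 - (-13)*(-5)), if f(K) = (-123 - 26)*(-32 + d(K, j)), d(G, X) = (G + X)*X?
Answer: 17433/24335 ≈ 0.71638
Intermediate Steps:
j = -1 (j = -3 + 2 = -1)
d(G, X) = X*(G + X)
f(K) = 4619 + 149*K (f(K) = (-123 - 26)*(-32 - (K - 1)) = -149*(-32 - (-1 + K)) = -149*(-32 + (1 - K)) = -149*(-31 - K) = 4619 + 149*K)
f(-148)/(-24270 - (-13)*(-5)) = (4619 + 149*(-148))/(-24270 - (-13)*(-5)) = (4619 - 22052)/(-24270 - 1*65) = -17433/(-24270 - 65) = -17433/(-24335) = -17433*(-1/24335) = 17433/24335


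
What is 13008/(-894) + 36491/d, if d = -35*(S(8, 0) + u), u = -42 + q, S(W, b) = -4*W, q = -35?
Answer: -404823/81205 ≈ -4.9852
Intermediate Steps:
u = -77 (u = -42 - 35 = -77)
d = 3815 (d = -35*(-4*8 - 77) = -35*(-32 - 77) = -35*(-109) = 3815)
13008/(-894) + 36491/d = 13008/(-894) + 36491/3815 = 13008*(-1/894) + 36491*(1/3815) = -2168/149 + 5213/545 = -404823/81205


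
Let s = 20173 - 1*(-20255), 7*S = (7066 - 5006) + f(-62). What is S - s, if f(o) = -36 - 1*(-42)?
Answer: -280930/7 ≈ -40133.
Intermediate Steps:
f(o) = 6 (f(o) = -36 + 42 = 6)
S = 2066/7 (S = ((7066 - 5006) + 6)/7 = (2060 + 6)/7 = (1/7)*2066 = 2066/7 ≈ 295.14)
s = 40428 (s = 20173 + 20255 = 40428)
S - s = 2066/7 - 1*40428 = 2066/7 - 40428 = -280930/7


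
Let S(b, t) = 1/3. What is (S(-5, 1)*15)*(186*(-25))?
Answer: -23250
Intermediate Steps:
S(b, t) = 1/3
(S(-5, 1)*15)*(186*(-25)) = ((1/3)*15)*(186*(-25)) = 5*(-4650) = -23250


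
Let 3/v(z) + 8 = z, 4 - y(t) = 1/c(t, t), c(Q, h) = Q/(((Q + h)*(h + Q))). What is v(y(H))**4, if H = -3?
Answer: 81/4096 ≈ 0.019775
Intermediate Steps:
c(Q, h) = Q/(Q + h)**2 (c(Q, h) = Q/(((Q + h)*(Q + h))) = Q/((Q + h)**2) = Q/(Q + h)**2)
y(t) = 4 - 4*t (y(t) = 4 - 1/(t/(t + t)**2) = 4 - 1/(t/(2*t)**2) = 4 - 1/(t*(1/(4*t**2))) = 4 - 1/(1/(4*t)) = 4 - 4*t)
v(z) = 3/(-8 + z)
v(y(H))**4 = (3/(-8 + (4 - 4*(-3))))**4 = (3/(-8 + (4 + 12)))**4 = (3/(-8 + 16))**4 = (3/8)**4 = 81/4096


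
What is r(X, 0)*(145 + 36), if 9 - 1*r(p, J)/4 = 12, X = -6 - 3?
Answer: -2172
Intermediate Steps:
X = -9
r(p, J) = -12 (r(p, J) = 36 - 4*12 = 36 - 48 = -12)
r(X, 0)*(145 + 36) = -12*(145 + 36) = -12*181 = -2172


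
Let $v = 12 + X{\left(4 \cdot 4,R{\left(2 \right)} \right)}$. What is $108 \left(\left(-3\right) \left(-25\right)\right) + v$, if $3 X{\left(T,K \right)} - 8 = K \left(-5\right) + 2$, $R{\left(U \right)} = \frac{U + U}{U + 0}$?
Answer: $8112$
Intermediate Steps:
$R{\left(U \right)} = 2$ ($R{\left(U \right)} = \frac{2 U}{U} = 2$)
$X{\left(T,K \right)} = \frac{10}{3} - \frac{5 K}{3}$ ($X{\left(T,K \right)} = \frac{8}{3} + \frac{K \left(-5\right) + 2}{3} = \frac{8}{3} + \frac{- 5 K + 2}{3} = \frac{8}{3} + \frac{2 - 5 K}{3} = \frac{8}{3} - \left(- \frac{2}{3} + \frac{5 K}{3}\right) = \frac{10}{3} - \frac{5 K}{3}$)
$v = 12$ ($v = 12 + \left(\frac{10}{3} - \frac{10}{3}\right) = 12 + 0 = 12$)
$108 \left(\left(-3\right) \left(-25\right)\right) + v = 108 \left(\left(-3\right) \left(-25\right)\right) + 12 = 108 \cdot 75 + 12 = 8100 + 12 = 8112$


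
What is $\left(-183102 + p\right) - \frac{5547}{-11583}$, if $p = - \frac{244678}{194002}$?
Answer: $- \frac{68575811686852}{374520861} \approx -1.831 \cdot 10^{5}$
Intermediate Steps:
$p = - \frac{122339}{97001}$ ($p = \left(-244678\right) \frac{1}{194002} = - \frac{122339}{97001} \approx -1.2612$)
$\left(-183102 + p\right) - \frac{5547}{-11583} = \left(-183102 - \frac{122339}{97001}\right) - \frac{5547}{-11583} = - \frac{17761199441}{97001} - - \frac{1849}{3861} = - \frac{17761199441}{97001} + \frac{1849}{3861} = - \frac{68575811686852}{374520861}$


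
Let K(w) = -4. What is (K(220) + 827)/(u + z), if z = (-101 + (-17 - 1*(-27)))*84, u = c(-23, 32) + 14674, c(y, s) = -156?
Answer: 823/6874 ≈ 0.11973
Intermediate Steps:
u = 14518 (u = -156 + 14674 = 14518)
z = -7644 (z = (-101 + (-17 + 27))*84 = (-101 + 10)*84 = -91*84 = -7644)
(K(220) + 827)/(u + z) = (-4 + 827)/(14518 - 7644) = 823/6874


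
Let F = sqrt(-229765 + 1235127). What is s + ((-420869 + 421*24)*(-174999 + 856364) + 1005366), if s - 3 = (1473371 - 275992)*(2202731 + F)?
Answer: 2357623953193 + 848941711*sqrt(2) ≈ 2.3588e+12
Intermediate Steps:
F = 709*sqrt(2) (F = sqrt(1005362) = 709*sqrt(2) ≈ 1002.7)
s = 2637503842052 + 848941711*sqrt(2) (s = 3 + (1473371 - 275992)*(2202731 + 709*sqrt(2)) = 3 + 1197379*(2202731 + 709*sqrt(2)) = 3 + (2637503842049 + 848941711*sqrt(2)) = 2637503842052 + 848941711*sqrt(2) ≈ 2.6387e+12)
s + ((-420869 + 421*24)*(-174999 + 856364) + 1005366) = (2637503842052 + 848941711*sqrt(2)) + ((-420869 + 421*24)*(-174999 + 856364) + 1005366) = (2637503842052 + 848941711*sqrt(2)) + ((-420869 + 10104)*681365 + 1005366) = (2637503842052 + 848941711*sqrt(2)) + (-410765*681365 + 1005366) = (2637503842052 + 848941711*sqrt(2)) + (-279880894225 + 1005366) = (2637503842052 + 848941711*sqrt(2)) - 279879888859 = 2357623953193 + 848941711*sqrt(2)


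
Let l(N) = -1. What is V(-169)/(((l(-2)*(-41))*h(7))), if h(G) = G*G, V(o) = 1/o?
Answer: -1/339521 ≈ -2.9453e-6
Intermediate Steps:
h(G) = G²
V(-169)/(((l(-2)*(-41))*h(7))) = 1/((-169)*((-1*(-41)*7²))) = -1/(169*(41*49)) = -1/169/2009 = -1/169*1/2009 = -1/339521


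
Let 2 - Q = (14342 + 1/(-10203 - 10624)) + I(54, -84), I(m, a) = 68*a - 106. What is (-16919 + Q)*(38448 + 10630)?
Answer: -26004454651068/20827 ≈ -1.2486e+9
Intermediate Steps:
I(m, a) = -106 + 68*a
Q = -177487693/20827 (Q = 2 - ((14342 + 1/(-10203 - 10624)) + (-106 + 68*(-84))) = 2 - ((14342 + 1/(-20827)) + (-106 - 5712)) = 2 - ((14342 - 1/20827) - 5818) = 2 - (298700833/20827 - 5818) = 2 - 1*177529347/20827 = 2 - 177529347/20827 = -177487693/20827 ≈ -8522.0)
(-16919 + Q)*(38448 + 10630) = (-16919 - 177487693/20827)*(38448 + 10630) = -529859706/20827*49078 = -26004454651068/20827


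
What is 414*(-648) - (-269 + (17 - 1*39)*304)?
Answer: -261315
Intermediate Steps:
414*(-648) - (-269 + (17 - 1*39)*304) = -268272 - (-269 + (17 - 39)*304) = -268272 - (-269 - 22*304) = -268272 - (-269 - 6688) = -268272 - 1*(-6957) = -268272 + 6957 = -261315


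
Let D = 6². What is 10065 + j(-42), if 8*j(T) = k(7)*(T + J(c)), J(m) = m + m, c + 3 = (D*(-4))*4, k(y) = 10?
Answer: 8565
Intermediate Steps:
D = 36
c = -579 (c = -3 + (36*(-4))*4 = -3 - 144*4 = -3 - 576 = -579)
J(m) = 2*m
j(T) = -2895/2 + 5*T/4 (j(T) = (10*(T + 2*(-579)))/8 = (10*(T - 1158))/8 = (10*(-1158 + T))/8 = (-11580 + 10*T)/8 = -2895/2 + 5*T/4)
10065 + j(-42) = 10065 + (-2895/2 + (5/4)*(-42)) = 10065 + (-2895/2 - 105/2) = 10065 - 1500 = 8565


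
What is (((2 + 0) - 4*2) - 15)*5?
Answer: -105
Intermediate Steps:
(((2 + 0) - 4*2) - 15)*5 = ((2 - 8) - 15)*5 = (-6 - 15)*5 = -21*5 = -105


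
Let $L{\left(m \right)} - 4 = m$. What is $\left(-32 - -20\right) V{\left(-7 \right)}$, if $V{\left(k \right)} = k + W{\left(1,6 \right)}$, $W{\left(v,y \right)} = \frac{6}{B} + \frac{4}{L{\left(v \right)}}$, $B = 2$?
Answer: $\frac{192}{5} \approx 38.4$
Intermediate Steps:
$L{\left(m \right)} = 4 + m$
$W{\left(v,y \right)} = 3 + \frac{4}{4 + v}$ ($W{\left(v,y \right)} = \frac{6}{2} + \frac{4}{4 + v} = 6 \cdot \frac{1}{2} + \frac{4}{4 + v} = 3 + \frac{4}{4 + v}$)
$V{\left(k \right)} = \frac{19}{5} + k$ ($V{\left(k \right)} = k + \frac{16 + 3 \cdot 1}{4 + 1} = k + \frac{16 + 3}{5} = k + \frac{1}{5} \cdot 19 = k + \frac{19}{5} = \frac{19}{5} + k$)
$\left(-32 - -20\right) V{\left(-7 \right)} = \left(-32 - -20\right) \left(\frac{19}{5} - 7\right) = \left(-32 + 20\right) \left(- \frac{16}{5}\right) = \left(-12\right) \left(- \frac{16}{5}\right) = \frac{192}{5}$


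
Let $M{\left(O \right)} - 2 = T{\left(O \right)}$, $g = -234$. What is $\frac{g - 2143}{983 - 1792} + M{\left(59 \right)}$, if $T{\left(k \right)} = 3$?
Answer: $\frac{6422}{809} \approx 7.9382$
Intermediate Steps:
$M{\left(O \right)} = 5$ ($M{\left(O \right)} = 2 + 3 = 5$)
$\frac{g - 2143}{983 - 1792} + M{\left(59 \right)} = \frac{-234 - 2143}{983 - 1792} + 5 = - \frac{2377}{-809} + 5 = \left(-2377\right) \left(- \frac{1}{809}\right) + 5 = \frac{2377}{809} + 5 = \frac{6422}{809}$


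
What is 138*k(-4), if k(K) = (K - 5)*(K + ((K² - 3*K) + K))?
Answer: -24840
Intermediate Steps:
k(K) = (-5 + K)*(K² - K) (k(K) = (-5 + K)*(K + (K² - 2*K)) = (-5 + K)*(K² - K))
138*k(-4) = 138*(-4*(5 + (-4)² - 6*(-4))) = 138*(-4*(5 + 16 + 24)) = 138*(-4*45) = 138*(-180) = -24840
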